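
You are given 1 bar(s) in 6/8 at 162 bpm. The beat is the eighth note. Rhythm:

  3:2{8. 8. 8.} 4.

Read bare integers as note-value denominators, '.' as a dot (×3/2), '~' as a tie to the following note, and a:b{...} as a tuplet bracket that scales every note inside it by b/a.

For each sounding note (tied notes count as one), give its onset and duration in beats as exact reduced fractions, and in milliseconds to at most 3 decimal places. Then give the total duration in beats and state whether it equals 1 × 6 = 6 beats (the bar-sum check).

1) 0.0ms=0b +370.37ms=1b
2) 370.37ms=1b +370.37ms=1b
3) 740.741ms=2b +370.37ms=1b
4) 1111.111ms=3b +1111.111ms=3b
Σ=6b of 6 (162bpm 6/8) — PASS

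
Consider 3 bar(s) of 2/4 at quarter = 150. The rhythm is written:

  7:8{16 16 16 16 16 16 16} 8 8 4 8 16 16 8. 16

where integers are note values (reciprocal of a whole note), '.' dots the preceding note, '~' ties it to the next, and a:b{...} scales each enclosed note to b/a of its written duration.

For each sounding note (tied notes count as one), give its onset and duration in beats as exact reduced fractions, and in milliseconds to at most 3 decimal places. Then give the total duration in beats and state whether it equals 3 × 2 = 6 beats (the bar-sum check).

1) 0.0ms=0b +114.286ms=2/7b
2) 114.286ms=2/7b +114.286ms=2/7b
3) 228.571ms=4/7b +114.286ms=2/7b
4) 342.857ms=6/7b +114.286ms=2/7b
5) 457.143ms=8/7b +114.286ms=2/7b
6) 571.429ms=10/7b +114.286ms=2/7b
7) 685.714ms=12/7b +114.286ms=2/7b
8) 800.0ms=2b +200.0ms=1/2b
9) 1000.0ms=5/2b +200.0ms=1/2b
10) 1200.0ms=3b +400.0ms=1b
11) 1600.0ms=4b +200.0ms=1/2b
12) 1800.0ms=9/2b +100.0ms=1/4b
13) 1900.0ms=19/4b +100.0ms=1/4b
14) 2000.0ms=5b +300.0ms=3/4b
15) 2300.0ms=23/4b +100.0ms=1/4b
Σ=6b of 6 (150bpm 2/4) — PASS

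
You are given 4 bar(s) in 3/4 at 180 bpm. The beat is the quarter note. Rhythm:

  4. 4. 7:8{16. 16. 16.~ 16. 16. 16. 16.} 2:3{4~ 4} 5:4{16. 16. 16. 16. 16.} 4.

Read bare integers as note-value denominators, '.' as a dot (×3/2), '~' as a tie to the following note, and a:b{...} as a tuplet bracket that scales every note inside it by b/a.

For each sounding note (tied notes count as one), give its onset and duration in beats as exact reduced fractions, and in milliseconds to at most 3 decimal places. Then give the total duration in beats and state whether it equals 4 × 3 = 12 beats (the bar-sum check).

1) 0.0ms=0b +500.0ms=3/2b
2) 500.0ms=3/2b +500.0ms=3/2b
3) 1000.0ms=3b +142.857ms=3/7b
4) 1142.857ms=24/7b +142.857ms=3/7b
5) 1285.714ms=27/7b +285.714ms=6/7b
6) 1571.429ms=33/7b +142.857ms=3/7b
7) 1714.286ms=36/7b +142.857ms=3/7b
8) 1857.143ms=39/7b +142.857ms=3/7b
9) 2000.0ms=6b +1000.0ms=3b
10) 3000.0ms=9b +100.0ms=3/10b
11) 3100.0ms=93/10b +100.0ms=3/10b
12) 3200.0ms=48/5b +100.0ms=3/10b
13) 3300.0ms=99/10b +100.0ms=3/10b
14) 3400.0ms=51/5b +100.0ms=3/10b
15) 3500.0ms=21/2b +500.0ms=3/2b
Σ=12b of 12 (180bpm 3/4) — PASS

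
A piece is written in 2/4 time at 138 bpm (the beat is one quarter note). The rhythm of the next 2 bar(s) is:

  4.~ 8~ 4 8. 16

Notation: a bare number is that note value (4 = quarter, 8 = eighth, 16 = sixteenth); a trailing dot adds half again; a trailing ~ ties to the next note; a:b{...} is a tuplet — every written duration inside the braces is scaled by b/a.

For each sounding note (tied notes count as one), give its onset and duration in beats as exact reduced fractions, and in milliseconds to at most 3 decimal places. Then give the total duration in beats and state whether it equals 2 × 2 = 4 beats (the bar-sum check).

1) 0.0ms=0b +1304.348ms=3b
2) 1304.348ms=3b +326.087ms=3/4b
3) 1630.435ms=15/4b +108.696ms=1/4b
Σ=4b of 4 (138bpm 2/4) — PASS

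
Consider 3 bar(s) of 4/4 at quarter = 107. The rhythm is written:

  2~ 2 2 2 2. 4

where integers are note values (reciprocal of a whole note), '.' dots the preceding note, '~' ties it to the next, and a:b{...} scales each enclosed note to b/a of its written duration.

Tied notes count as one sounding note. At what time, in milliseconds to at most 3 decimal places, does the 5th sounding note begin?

1. 0.0ms @ 0 + 2242.991ms (4)
2. 2242.991ms @ 4 + 1121.495ms (2)
3. 3364.486ms @ 6 + 1121.495ms (2)
4. 4485.981ms @ 8 + 1682.243ms (3)
5. 6168.224ms @ 11 + 560.748ms (1)

note 5 onset = 11b = 6168.224ms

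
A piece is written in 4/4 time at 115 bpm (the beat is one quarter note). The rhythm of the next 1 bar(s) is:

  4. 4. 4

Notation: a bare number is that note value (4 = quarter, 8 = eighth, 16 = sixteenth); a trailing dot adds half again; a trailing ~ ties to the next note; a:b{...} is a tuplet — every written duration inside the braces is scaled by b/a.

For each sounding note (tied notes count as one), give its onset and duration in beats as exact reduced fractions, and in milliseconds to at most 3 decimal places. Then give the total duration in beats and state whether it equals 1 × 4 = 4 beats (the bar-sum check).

1) 0.0ms=0b +782.609ms=3/2b
2) 782.609ms=3/2b +782.609ms=3/2b
3) 1565.217ms=3b +521.739ms=1b
Σ=4b of 4 (115bpm 4/4) — PASS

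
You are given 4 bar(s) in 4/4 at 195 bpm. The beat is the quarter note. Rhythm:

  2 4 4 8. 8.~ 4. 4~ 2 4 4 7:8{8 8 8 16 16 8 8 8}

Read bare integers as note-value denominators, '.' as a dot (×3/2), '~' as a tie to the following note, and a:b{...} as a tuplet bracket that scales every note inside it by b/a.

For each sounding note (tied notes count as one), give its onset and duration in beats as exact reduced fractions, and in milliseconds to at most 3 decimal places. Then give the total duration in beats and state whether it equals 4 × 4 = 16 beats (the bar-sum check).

1) 0.0ms=0b +615.385ms=2b
2) 615.385ms=2b +307.692ms=1b
3) 923.077ms=3b +307.692ms=1b
4) 1230.769ms=4b +230.769ms=3/4b
5) 1461.538ms=19/4b +692.308ms=9/4b
6) 2153.846ms=7b +923.077ms=3b
7) 3076.923ms=10b +307.692ms=1b
8) 3384.615ms=11b +307.692ms=1b
9) 3692.308ms=12b +175.824ms=4/7b
10) 3868.132ms=88/7b +175.824ms=4/7b
11) 4043.956ms=92/7b +175.824ms=4/7b
12) 4219.78ms=96/7b +87.912ms=2/7b
13) 4307.692ms=14b +87.912ms=2/7b
14) 4395.604ms=100/7b +175.824ms=4/7b
15) 4571.429ms=104/7b +175.824ms=4/7b
16) 4747.253ms=108/7b +175.824ms=4/7b
Σ=16b of 16 (195bpm 4/4) — PASS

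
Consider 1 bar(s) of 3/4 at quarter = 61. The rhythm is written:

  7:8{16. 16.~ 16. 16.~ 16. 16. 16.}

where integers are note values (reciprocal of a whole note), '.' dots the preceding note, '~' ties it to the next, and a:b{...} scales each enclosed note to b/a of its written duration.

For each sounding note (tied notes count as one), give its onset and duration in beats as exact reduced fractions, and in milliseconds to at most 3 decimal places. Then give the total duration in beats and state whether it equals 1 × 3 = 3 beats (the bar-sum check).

1) 0.0ms=0b +421.546ms=3/7b
2) 421.546ms=3/7b +843.091ms=6/7b
3) 1264.637ms=9/7b +843.091ms=6/7b
4) 2107.728ms=15/7b +421.546ms=3/7b
5) 2529.274ms=18/7b +421.546ms=3/7b
Σ=3b of 3 (61bpm 3/4) — PASS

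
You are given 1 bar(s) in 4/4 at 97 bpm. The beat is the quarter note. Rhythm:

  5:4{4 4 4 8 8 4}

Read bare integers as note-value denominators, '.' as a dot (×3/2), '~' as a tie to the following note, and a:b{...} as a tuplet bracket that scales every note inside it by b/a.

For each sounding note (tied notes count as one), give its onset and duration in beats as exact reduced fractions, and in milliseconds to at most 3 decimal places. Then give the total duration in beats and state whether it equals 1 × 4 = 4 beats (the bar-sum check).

1) 0.0ms=0b +494.845ms=4/5b
2) 494.845ms=4/5b +494.845ms=4/5b
3) 989.691ms=8/5b +494.845ms=4/5b
4) 1484.536ms=12/5b +247.423ms=2/5b
5) 1731.959ms=14/5b +247.423ms=2/5b
6) 1979.381ms=16/5b +494.845ms=4/5b
Σ=4b of 4 (97bpm 4/4) — PASS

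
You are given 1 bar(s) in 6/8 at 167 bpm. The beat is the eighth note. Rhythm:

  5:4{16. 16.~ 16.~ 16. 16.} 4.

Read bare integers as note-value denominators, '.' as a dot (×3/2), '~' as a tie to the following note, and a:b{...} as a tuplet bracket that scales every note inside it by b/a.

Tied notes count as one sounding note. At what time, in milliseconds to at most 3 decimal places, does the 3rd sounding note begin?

1. 0.0ms @ 0 + 215.569ms (3/5)
2. 215.569ms @ 3/5 + 646.707ms (9/5)
3. 862.275ms @ 12/5 + 215.569ms (3/5)
4. 1077.844ms @ 3 + 1077.844ms (3)

note 3 onset = 12/5b = 862.275ms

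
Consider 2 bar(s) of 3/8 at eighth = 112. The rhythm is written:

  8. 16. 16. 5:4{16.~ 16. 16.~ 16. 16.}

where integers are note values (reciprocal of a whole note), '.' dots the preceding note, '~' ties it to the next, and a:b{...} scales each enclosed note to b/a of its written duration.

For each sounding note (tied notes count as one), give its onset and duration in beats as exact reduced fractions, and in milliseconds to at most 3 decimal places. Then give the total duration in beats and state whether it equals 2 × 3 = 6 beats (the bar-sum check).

1) 0.0ms=0b +803.571ms=3/2b
2) 803.571ms=3/2b +401.786ms=3/4b
3) 1205.357ms=9/4b +401.786ms=3/4b
4) 1607.143ms=3b +642.857ms=6/5b
5) 2250.0ms=21/5b +642.857ms=6/5b
6) 2892.857ms=27/5b +321.429ms=3/5b
Σ=6b of 6 (112bpm 3/8) — PASS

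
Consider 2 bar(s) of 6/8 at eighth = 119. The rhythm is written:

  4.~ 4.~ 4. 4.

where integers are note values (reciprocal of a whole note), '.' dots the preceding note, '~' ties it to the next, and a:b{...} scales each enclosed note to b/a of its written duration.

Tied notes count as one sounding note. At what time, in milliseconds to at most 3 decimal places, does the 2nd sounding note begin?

1. 0.0ms @ 0 + 4537.815ms (9)
2. 4537.815ms @ 9 + 1512.605ms (3)

note 2 onset = 9b = 4537.815ms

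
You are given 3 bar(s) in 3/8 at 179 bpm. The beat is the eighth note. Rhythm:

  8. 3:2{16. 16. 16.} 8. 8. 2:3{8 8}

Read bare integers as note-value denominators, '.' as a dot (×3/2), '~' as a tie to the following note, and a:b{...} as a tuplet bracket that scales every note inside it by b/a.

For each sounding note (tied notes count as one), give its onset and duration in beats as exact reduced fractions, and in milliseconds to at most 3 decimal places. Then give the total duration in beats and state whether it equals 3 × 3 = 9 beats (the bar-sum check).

1) 0.0ms=0b +502.793ms=3/2b
2) 502.793ms=3/2b +167.598ms=1/2b
3) 670.391ms=2b +167.598ms=1/2b
4) 837.989ms=5/2b +167.598ms=1/2b
5) 1005.587ms=3b +502.793ms=3/2b
6) 1508.38ms=9/2b +502.793ms=3/2b
7) 2011.173ms=6b +502.793ms=3/2b
8) 2513.966ms=15/2b +502.793ms=3/2b
Σ=9b of 9 (179bpm 3/8) — PASS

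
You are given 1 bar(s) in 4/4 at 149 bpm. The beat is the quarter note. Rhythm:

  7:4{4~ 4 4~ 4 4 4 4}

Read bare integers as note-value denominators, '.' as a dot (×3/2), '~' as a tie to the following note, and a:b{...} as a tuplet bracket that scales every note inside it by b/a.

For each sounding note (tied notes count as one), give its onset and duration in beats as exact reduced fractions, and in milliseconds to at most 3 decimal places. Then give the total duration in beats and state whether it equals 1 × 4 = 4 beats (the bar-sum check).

1) 0.0ms=0b +460.211ms=8/7b
2) 460.211ms=8/7b +460.211ms=8/7b
3) 920.422ms=16/7b +230.105ms=4/7b
4) 1150.527ms=20/7b +230.105ms=4/7b
5) 1380.633ms=24/7b +230.105ms=4/7b
Σ=4b of 4 (149bpm 4/4) — PASS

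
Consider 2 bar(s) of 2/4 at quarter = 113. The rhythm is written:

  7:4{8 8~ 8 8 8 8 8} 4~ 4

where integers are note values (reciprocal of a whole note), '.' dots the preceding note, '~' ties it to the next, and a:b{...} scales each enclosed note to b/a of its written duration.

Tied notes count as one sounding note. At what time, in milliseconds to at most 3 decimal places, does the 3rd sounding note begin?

1. 0.0ms @ 0 + 151.707ms (2/7)
2. 151.707ms @ 2/7 + 303.413ms (4/7)
3. 455.12ms @ 6/7 + 151.707ms (2/7)
4. 606.827ms @ 8/7 + 151.707ms (2/7)
5. 758.534ms @ 10/7 + 151.707ms (2/7)
6. 910.24ms @ 12/7 + 151.707ms (2/7)
7. 1061.947ms @ 2 + 1061.947ms (2)

note 3 onset = 6/7b = 455.12ms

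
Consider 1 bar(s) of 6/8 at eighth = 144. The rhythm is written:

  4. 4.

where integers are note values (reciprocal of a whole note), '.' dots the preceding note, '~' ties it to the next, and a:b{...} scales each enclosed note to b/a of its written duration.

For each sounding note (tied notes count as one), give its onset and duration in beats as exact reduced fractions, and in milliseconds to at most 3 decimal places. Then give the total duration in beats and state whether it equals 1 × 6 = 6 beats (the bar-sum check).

1) 0.0ms=0b +1250.0ms=3b
2) 1250.0ms=3b +1250.0ms=3b
Σ=6b of 6 (144bpm 6/8) — PASS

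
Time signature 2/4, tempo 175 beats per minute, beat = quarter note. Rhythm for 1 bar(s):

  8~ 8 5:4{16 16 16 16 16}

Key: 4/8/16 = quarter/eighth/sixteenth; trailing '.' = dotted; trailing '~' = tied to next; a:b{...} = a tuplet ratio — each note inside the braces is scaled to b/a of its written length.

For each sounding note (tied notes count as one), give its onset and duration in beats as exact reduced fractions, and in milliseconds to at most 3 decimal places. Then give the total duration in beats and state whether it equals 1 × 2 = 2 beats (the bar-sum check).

1) 0.0ms=0b +342.857ms=1b
2) 342.857ms=1b +68.571ms=1/5b
3) 411.429ms=6/5b +68.571ms=1/5b
4) 480.0ms=7/5b +68.571ms=1/5b
5) 548.571ms=8/5b +68.571ms=1/5b
6) 617.143ms=9/5b +68.571ms=1/5b
Σ=2b of 2 (175bpm 2/4) — PASS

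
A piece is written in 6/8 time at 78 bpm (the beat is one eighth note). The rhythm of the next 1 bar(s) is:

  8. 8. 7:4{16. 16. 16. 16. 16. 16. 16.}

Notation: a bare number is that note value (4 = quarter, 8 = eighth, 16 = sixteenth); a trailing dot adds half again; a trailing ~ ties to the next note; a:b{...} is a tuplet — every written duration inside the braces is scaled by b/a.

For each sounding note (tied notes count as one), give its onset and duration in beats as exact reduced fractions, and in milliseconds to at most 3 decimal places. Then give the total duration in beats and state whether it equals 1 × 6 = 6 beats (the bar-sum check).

1) 0.0ms=0b +1153.846ms=3/2b
2) 1153.846ms=3/2b +1153.846ms=3/2b
3) 2307.692ms=3b +329.67ms=3/7b
4) 2637.363ms=24/7b +329.67ms=3/7b
5) 2967.033ms=27/7b +329.67ms=3/7b
6) 3296.703ms=30/7b +329.67ms=3/7b
7) 3626.374ms=33/7b +329.67ms=3/7b
8) 3956.044ms=36/7b +329.67ms=3/7b
9) 4285.714ms=39/7b +329.67ms=3/7b
Σ=6b of 6 (78bpm 6/8) — PASS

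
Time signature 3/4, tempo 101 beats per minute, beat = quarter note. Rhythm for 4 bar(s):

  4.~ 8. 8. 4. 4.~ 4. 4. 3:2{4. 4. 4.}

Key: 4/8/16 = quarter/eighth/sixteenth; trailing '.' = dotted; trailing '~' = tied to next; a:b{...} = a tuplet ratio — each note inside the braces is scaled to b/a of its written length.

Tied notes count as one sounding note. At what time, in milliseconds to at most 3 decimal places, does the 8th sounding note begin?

1. 0.0ms @ 0 + 1336.634ms (9/4)
2. 1336.634ms @ 9/4 + 445.545ms (3/4)
3. 1782.178ms @ 3 + 891.089ms (3/2)
4. 2673.267ms @ 9/2 + 1782.178ms (3)
5. 4455.446ms @ 15/2 + 891.089ms (3/2)
6. 5346.535ms @ 9 + 594.059ms (1)
7. 5940.594ms @ 10 + 594.059ms (1)
8. 6534.653ms @ 11 + 594.059ms (1)

note 8 onset = 11b = 6534.653ms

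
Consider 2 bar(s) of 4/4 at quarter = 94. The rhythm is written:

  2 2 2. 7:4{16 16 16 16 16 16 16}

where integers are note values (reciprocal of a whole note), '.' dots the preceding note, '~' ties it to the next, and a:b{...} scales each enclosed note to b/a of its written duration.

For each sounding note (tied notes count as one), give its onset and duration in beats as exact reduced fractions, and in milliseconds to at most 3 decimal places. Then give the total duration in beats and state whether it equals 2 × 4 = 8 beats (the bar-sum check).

1) 0.0ms=0b +1276.596ms=2b
2) 1276.596ms=2b +1276.596ms=2b
3) 2553.191ms=4b +1914.894ms=3b
4) 4468.085ms=7b +91.185ms=1/7b
5) 4559.271ms=50/7b +91.185ms=1/7b
6) 4650.456ms=51/7b +91.185ms=1/7b
7) 4741.641ms=52/7b +91.185ms=1/7b
8) 4832.827ms=53/7b +91.185ms=1/7b
9) 4924.012ms=54/7b +91.185ms=1/7b
10) 5015.198ms=55/7b +91.185ms=1/7b
Σ=8b of 8 (94bpm 4/4) — PASS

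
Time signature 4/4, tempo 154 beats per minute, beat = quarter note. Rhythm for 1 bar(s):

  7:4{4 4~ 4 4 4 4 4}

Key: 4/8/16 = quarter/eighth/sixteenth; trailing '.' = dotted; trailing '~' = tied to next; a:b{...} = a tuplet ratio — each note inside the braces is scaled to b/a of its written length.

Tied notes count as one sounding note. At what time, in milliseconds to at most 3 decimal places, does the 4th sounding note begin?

note 4 onset = 16/7b = 890.538ms

1. 0.0ms @ 0 + 222.635ms (4/7)
2. 222.635ms @ 4/7 + 445.269ms (8/7)
3. 667.904ms @ 12/7 + 222.635ms (4/7)
4. 890.538ms @ 16/7 + 222.635ms (4/7)
5. 1113.173ms @ 20/7 + 222.635ms (4/7)
6. 1335.807ms @ 24/7 + 222.635ms (4/7)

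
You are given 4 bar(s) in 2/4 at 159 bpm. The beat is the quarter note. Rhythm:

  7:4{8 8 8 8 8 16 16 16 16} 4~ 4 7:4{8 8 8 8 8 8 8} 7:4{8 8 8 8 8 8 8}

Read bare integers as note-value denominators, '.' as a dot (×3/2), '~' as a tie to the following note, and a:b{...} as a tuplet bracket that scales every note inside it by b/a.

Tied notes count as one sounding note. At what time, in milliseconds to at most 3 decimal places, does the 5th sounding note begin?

1. 0.0ms @ 0 + 107.817ms (2/7)
2. 107.817ms @ 2/7 + 107.817ms (2/7)
3. 215.633ms @ 4/7 + 107.817ms (2/7)
4. 323.45ms @ 6/7 + 107.817ms (2/7)
5. 431.267ms @ 8/7 + 107.817ms (2/7)
6. 539.084ms @ 10/7 + 53.908ms (1/7)
7. 592.992ms @ 11/7 + 53.908ms (1/7)
8. 646.9ms @ 12/7 + 53.908ms (1/7)
9. 700.809ms @ 13/7 + 53.908ms (1/7)
10. 754.717ms @ 2 + 754.717ms (2)
11. 1509.434ms @ 4 + 107.817ms (2/7)
12. 1617.251ms @ 30/7 + 107.817ms (2/7)
13. 1725.067ms @ 32/7 + 107.817ms (2/7)
14. 1832.884ms @ 34/7 + 107.817ms (2/7)
15. 1940.701ms @ 36/7 + 107.817ms (2/7)
16. 2048.518ms @ 38/7 + 107.817ms (2/7)
17. 2156.334ms @ 40/7 + 107.817ms (2/7)
18. 2264.151ms @ 6 + 107.817ms (2/7)
19. 2371.968ms @ 44/7 + 107.817ms (2/7)
20. 2479.784ms @ 46/7 + 107.817ms (2/7)
21. 2587.601ms @ 48/7 + 107.817ms (2/7)
22. 2695.418ms @ 50/7 + 107.817ms (2/7)
23. 2803.235ms @ 52/7 + 107.817ms (2/7)
24. 2911.051ms @ 54/7 + 107.817ms (2/7)

note 5 onset = 8/7b = 431.267ms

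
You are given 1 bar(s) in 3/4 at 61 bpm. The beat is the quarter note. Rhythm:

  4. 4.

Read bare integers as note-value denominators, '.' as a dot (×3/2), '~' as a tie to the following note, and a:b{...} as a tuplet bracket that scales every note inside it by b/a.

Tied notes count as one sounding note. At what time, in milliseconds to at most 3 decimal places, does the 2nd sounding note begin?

note 2 onset = 3/2b = 1475.41ms

1. 0.0ms @ 0 + 1475.41ms (3/2)
2. 1475.41ms @ 3/2 + 1475.41ms (3/2)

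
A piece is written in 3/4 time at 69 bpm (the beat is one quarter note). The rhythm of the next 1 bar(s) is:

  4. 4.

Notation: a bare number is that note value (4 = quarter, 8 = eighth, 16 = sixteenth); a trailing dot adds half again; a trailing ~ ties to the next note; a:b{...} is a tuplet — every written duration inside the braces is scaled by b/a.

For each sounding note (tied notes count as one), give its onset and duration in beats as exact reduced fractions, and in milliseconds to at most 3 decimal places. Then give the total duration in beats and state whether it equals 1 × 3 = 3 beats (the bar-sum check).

1) 0.0ms=0b +1304.348ms=3/2b
2) 1304.348ms=3/2b +1304.348ms=3/2b
Σ=3b of 3 (69bpm 3/4) — PASS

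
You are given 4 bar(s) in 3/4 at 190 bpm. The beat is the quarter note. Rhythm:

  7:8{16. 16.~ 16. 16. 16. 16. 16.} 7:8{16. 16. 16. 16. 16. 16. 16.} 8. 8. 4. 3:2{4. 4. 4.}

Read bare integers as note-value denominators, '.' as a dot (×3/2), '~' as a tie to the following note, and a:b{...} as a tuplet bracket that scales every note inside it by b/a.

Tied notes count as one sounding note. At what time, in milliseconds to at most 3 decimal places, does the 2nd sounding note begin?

note 2 onset = 3/7b = 135.338ms

1. 0.0ms @ 0 + 135.338ms (3/7)
2. 135.338ms @ 3/7 + 270.677ms (6/7)
3. 406.015ms @ 9/7 + 135.338ms (3/7)
4. 541.353ms @ 12/7 + 135.338ms (3/7)
5. 676.692ms @ 15/7 + 135.338ms (3/7)
6. 812.03ms @ 18/7 + 135.338ms (3/7)
7. 947.368ms @ 3 + 135.338ms (3/7)
8. 1082.707ms @ 24/7 + 135.338ms (3/7)
9. 1218.045ms @ 27/7 + 135.338ms (3/7)
10. 1353.383ms @ 30/7 + 135.338ms (3/7)
11. 1488.722ms @ 33/7 + 135.338ms (3/7)
12. 1624.06ms @ 36/7 + 135.338ms (3/7)
13. 1759.398ms @ 39/7 + 135.338ms (3/7)
14. 1894.737ms @ 6 + 236.842ms (3/4)
15. 2131.579ms @ 27/4 + 236.842ms (3/4)
16. 2368.421ms @ 15/2 + 473.684ms (3/2)
17. 2842.105ms @ 9 + 315.789ms (1)
18. 3157.895ms @ 10 + 315.789ms (1)
19. 3473.684ms @ 11 + 315.789ms (1)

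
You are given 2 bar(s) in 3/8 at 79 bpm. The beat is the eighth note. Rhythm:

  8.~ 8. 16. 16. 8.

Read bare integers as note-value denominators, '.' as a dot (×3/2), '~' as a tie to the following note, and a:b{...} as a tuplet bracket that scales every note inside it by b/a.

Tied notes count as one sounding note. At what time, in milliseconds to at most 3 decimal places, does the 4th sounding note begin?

note 4 onset = 9/2b = 3417.722ms

1. 0.0ms @ 0 + 2278.481ms (3)
2. 2278.481ms @ 3 + 569.62ms (3/4)
3. 2848.101ms @ 15/4 + 569.62ms (3/4)
4. 3417.722ms @ 9/2 + 1139.241ms (3/2)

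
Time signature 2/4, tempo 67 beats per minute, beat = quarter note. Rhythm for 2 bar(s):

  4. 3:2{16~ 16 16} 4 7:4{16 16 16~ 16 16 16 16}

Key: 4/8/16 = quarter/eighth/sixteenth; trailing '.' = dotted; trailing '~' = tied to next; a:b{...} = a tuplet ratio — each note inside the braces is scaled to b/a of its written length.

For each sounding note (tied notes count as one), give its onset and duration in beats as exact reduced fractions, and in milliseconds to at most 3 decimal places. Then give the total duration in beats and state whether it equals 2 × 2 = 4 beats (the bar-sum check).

1) 0.0ms=0b +1343.284ms=3/2b
2) 1343.284ms=3/2b +298.507ms=1/3b
3) 1641.791ms=11/6b +149.254ms=1/6b
4) 1791.045ms=2b +895.522ms=1b
5) 2686.567ms=3b +127.932ms=1/7b
6) 2814.499ms=22/7b +127.932ms=1/7b
7) 2942.431ms=23/7b +255.864ms=2/7b
8) 3198.294ms=25/7b +127.932ms=1/7b
9) 3326.226ms=26/7b +127.932ms=1/7b
10) 3454.158ms=27/7b +127.932ms=1/7b
Σ=4b of 4 (67bpm 2/4) — PASS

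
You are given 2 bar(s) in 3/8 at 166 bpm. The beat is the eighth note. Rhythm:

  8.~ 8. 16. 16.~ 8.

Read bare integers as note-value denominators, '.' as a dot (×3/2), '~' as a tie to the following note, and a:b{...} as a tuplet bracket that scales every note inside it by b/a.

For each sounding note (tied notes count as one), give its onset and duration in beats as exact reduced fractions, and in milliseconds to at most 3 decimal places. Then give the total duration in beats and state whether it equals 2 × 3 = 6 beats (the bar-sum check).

1) 0.0ms=0b +1084.337ms=3b
2) 1084.337ms=3b +271.084ms=3/4b
3) 1355.422ms=15/4b +813.253ms=9/4b
Σ=6b of 6 (166bpm 3/8) — PASS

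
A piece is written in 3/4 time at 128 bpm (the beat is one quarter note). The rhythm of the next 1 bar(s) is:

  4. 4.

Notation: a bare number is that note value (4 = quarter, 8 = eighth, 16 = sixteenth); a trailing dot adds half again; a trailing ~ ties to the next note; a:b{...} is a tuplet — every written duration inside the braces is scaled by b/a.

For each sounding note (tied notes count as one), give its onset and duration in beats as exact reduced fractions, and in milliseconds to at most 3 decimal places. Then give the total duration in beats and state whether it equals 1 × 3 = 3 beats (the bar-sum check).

1) 0.0ms=0b +703.125ms=3/2b
2) 703.125ms=3/2b +703.125ms=3/2b
Σ=3b of 3 (128bpm 3/4) — PASS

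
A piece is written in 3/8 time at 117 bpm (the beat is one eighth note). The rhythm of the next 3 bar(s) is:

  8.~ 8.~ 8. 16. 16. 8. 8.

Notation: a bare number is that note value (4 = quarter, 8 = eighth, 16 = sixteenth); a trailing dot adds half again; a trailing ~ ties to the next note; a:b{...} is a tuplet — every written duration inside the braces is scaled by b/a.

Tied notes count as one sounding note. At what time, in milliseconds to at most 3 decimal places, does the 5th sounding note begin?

1. 0.0ms @ 0 + 2307.692ms (9/2)
2. 2307.692ms @ 9/2 + 384.615ms (3/4)
3. 2692.308ms @ 21/4 + 384.615ms (3/4)
4. 3076.923ms @ 6 + 769.231ms (3/2)
5. 3846.154ms @ 15/2 + 769.231ms (3/2)

note 5 onset = 15/2b = 3846.154ms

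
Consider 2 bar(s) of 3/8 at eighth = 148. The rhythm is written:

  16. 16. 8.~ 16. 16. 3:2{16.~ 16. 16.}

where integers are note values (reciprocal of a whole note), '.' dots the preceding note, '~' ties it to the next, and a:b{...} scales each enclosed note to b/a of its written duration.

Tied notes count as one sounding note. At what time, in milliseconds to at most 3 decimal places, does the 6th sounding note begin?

1. 0.0ms @ 0 + 304.054ms (3/4)
2. 304.054ms @ 3/4 + 304.054ms (3/4)
3. 608.108ms @ 3/2 + 912.162ms (9/4)
4. 1520.27ms @ 15/4 + 304.054ms (3/4)
5. 1824.324ms @ 9/2 + 405.405ms (1)
6. 2229.73ms @ 11/2 + 202.703ms (1/2)

note 6 onset = 11/2b = 2229.73ms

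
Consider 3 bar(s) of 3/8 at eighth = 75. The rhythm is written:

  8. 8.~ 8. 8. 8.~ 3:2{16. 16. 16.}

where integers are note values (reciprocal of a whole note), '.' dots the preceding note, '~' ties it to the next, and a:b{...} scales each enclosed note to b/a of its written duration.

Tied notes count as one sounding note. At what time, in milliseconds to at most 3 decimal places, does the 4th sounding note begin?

1. 0.0ms @ 0 + 1200.0ms (3/2)
2. 1200.0ms @ 3/2 + 2400.0ms (3)
3. 3600.0ms @ 9/2 + 1200.0ms (3/2)
4. 4800.0ms @ 6 + 1600.0ms (2)
5. 6400.0ms @ 8 + 400.0ms (1/2)
6. 6800.0ms @ 17/2 + 400.0ms (1/2)

note 4 onset = 6b = 4800.0ms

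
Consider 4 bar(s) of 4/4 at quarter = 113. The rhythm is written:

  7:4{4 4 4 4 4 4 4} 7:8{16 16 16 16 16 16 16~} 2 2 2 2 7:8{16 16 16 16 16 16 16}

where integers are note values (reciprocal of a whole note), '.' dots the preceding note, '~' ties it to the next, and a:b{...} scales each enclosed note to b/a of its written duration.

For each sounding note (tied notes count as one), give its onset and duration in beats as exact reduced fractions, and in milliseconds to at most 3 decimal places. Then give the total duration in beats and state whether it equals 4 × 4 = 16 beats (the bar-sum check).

1) 0.0ms=0b +303.413ms=4/7b
2) 303.413ms=4/7b +303.413ms=4/7b
3) 606.827ms=8/7b +303.413ms=4/7b
4) 910.24ms=12/7b +303.413ms=4/7b
5) 1213.654ms=16/7b +303.413ms=4/7b
6) 1517.067ms=20/7b +303.413ms=4/7b
7) 1820.48ms=24/7b +303.413ms=4/7b
8) 2123.894ms=4b +151.707ms=2/7b
9) 2275.601ms=30/7b +151.707ms=2/7b
10) 2427.307ms=32/7b +151.707ms=2/7b
11) 2579.014ms=34/7b +151.707ms=2/7b
12) 2730.721ms=36/7b +151.707ms=2/7b
13) 2882.427ms=38/7b +151.707ms=2/7b
14) 3034.134ms=40/7b +1213.654ms=16/7b
15) 4247.788ms=8b +1061.947ms=2b
16) 5309.735ms=10b +1061.947ms=2b
17) 6371.681ms=12b +1061.947ms=2b
18) 7433.628ms=14b +151.707ms=2/7b
19) 7585.335ms=100/7b +151.707ms=2/7b
20) 7737.042ms=102/7b +151.707ms=2/7b
21) 7888.748ms=104/7b +151.707ms=2/7b
22) 8040.455ms=106/7b +151.707ms=2/7b
23) 8192.162ms=108/7b +151.707ms=2/7b
24) 8343.869ms=110/7b +151.707ms=2/7b
Σ=16b of 16 (113bpm 4/4) — PASS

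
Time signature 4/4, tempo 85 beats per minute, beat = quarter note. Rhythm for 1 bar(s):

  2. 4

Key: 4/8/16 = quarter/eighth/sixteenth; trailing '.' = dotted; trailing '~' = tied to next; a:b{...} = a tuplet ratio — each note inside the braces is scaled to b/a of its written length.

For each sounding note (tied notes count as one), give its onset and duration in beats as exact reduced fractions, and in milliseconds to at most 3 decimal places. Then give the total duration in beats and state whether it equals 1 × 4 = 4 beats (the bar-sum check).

1) 0.0ms=0b +2117.647ms=3b
2) 2117.647ms=3b +705.882ms=1b
Σ=4b of 4 (85bpm 4/4) — PASS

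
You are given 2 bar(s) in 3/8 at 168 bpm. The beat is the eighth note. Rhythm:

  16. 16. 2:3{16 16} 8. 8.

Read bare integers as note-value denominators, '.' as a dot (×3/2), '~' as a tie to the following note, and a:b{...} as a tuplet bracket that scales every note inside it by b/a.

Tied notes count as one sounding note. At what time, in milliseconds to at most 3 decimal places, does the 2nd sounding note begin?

1. 0.0ms @ 0 + 267.857ms (3/4)
2. 267.857ms @ 3/4 + 267.857ms (3/4)
3. 535.714ms @ 3/2 + 267.857ms (3/4)
4. 803.571ms @ 9/4 + 267.857ms (3/4)
5. 1071.429ms @ 3 + 535.714ms (3/2)
6. 1607.143ms @ 9/2 + 535.714ms (3/2)

note 2 onset = 3/4b = 267.857ms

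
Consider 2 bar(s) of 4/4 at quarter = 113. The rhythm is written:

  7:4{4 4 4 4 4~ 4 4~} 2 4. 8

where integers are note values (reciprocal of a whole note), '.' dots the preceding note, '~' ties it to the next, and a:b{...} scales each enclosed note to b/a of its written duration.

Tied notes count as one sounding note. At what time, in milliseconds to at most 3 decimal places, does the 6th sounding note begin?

1. 0.0ms @ 0 + 303.413ms (4/7)
2. 303.413ms @ 4/7 + 303.413ms (4/7)
3. 606.827ms @ 8/7 + 303.413ms (4/7)
4. 910.24ms @ 12/7 + 303.413ms (4/7)
5. 1213.654ms @ 16/7 + 606.827ms (8/7)
6. 1820.48ms @ 24/7 + 1365.36ms (18/7)
7. 3185.841ms @ 6 + 796.46ms (3/2)
8. 3982.301ms @ 15/2 + 265.487ms (1/2)

note 6 onset = 24/7b = 1820.48ms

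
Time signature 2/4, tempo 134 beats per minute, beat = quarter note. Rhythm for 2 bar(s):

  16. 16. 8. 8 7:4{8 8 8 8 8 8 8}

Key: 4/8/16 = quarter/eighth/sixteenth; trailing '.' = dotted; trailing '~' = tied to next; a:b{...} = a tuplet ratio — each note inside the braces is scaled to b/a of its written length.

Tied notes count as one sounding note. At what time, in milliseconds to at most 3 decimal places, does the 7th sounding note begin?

1. 0.0ms @ 0 + 167.91ms (3/8)
2. 167.91ms @ 3/8 + 167.91ms (3/8)
3. 335.821ms @ 3/4 + 335.821ms (3/4)
4. 671.642ms @ 3/2 + 223.881ms (1/2)
5. 895.522ms @ 2 + 127.932ms (2/7)
6. 1023.454ms @ 16/7 + 127.932ms (2/7)
7. 1151.386ms @ 18/7 + 127.932ms (2/7)
8. 1279.318ms @ 20/7 + 127.932ms (2/7)
9. 1407.249ms @ 22/7 + 127.932ms (2/7)
10. 1535.181ms @ 24/7 + 127.932ms (2/7)
11. 1663.113ms @ 26/7 + 127.932ms (2/7)

note 7 onset = 18/7b = 1151.386ms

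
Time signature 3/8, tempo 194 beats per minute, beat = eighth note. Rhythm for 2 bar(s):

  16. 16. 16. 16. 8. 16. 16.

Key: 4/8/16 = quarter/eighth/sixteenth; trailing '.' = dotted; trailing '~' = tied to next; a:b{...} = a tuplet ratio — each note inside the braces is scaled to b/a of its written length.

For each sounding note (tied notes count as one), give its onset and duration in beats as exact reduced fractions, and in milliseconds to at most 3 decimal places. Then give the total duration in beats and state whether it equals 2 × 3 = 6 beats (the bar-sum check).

1) 0.0ms=0b +231.959ms=3/4b
2) 231.959ms=3/4b +231.959ms=3/4b
3) 463.918ms=3/2b +231.959ms=3/4b
4) 695.876ms=9/4b +231.959ms=3/4b
5) 927.835ms=3b +463.918ms=3/2b
6) 1391.753ms=9/2b +231.959ms=3/4b
7) 1623.711ms=21/4b +231.959ms=3/4b
Σ=6b of 6 (194bpm 3/8) — PASS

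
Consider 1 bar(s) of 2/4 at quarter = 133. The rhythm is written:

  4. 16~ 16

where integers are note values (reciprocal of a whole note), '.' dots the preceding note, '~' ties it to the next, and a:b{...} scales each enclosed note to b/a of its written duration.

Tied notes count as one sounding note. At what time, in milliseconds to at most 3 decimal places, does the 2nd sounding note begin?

note 2 onset = 3/2b = 676.692ms

1. 0.0ms @ 0 + 676.692ms (3/2)
2. 676.692ms @ 3/2 + 225.564ms (1/2)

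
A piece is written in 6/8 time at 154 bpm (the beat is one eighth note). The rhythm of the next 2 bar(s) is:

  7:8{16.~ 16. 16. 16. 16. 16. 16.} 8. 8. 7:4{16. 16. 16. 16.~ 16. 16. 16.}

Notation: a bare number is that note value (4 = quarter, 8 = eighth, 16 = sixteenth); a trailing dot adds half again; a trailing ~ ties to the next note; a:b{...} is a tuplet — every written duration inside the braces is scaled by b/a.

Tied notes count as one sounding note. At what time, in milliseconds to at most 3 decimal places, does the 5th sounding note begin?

1. 0.0ms @ 0 + 667.904ms (12/7)
2. 667.904ms @ 12/7 + 333.952ms (6/7)
3. 1001.855ms @ 18/7 + 333.952ms (6/7)
4. 1335.807ms @ 24/7 + 333.952ms (6/7)
5. 1669.759ms @ 30/7 + 333.952ms (6/7)
6. 2003.711ms @ 36/7 + 333.952ms (6/7)
7. 2337.662ms @ 6 + 584.416ms (3/2)
8. 2922.078ms @ 15/2 + 584.416ms (3/2)
9. 3506.494ms @ 9 + 166.976ms (3/7)
10. 3673.469ms @ 66/7 + 166.976ms (3/7)
11. 3840.445ms @ 69/7 + 166.976ms (3/7)
12. 4007.421ms @ 72/7 + 333.952ms (6/7)
13. 4341.373ms @ 78/7 + 166.976ms (3/7)
14. 4508.349ms @ 81/7 + 166.976ms (3/7)

note 5 onset = 30/7b = 1669.759ms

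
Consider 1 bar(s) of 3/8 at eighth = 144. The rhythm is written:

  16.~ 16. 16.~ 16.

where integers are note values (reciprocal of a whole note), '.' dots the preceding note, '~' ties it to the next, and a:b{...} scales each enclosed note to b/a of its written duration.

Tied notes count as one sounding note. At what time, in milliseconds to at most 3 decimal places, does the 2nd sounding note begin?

note 2 onset = 3/2b = 625.0ms

1. 0.0ms @ 0 + 625.0ms (3/2)
2. 625.0ms @ 3/2 + 625.0ms (3/2)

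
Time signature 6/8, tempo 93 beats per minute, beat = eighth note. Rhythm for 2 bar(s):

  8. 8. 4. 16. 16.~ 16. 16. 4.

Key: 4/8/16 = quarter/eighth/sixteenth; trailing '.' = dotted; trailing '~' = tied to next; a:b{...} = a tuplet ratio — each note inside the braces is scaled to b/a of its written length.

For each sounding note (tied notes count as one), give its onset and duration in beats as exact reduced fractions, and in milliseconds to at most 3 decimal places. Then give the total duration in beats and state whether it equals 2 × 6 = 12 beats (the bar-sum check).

1) 0.0ms=0b +967.742ms=3/2b
2) 967.742ms=3/2b +967.742ms=3/2b
3) 1935.484ms=3b +1935.484ms=3b
4) 3870.968ms=6b +483.871ms=3/4b
5) 4354.839ms=27/4b +967.742ms=3/2b
6) 5322.581ms=33/4b +483.871ms=3/4b
7) 5806.452ms=9b +1935.484ms=3b
Σ=12b of 12 (93bpm 6/8) — PASS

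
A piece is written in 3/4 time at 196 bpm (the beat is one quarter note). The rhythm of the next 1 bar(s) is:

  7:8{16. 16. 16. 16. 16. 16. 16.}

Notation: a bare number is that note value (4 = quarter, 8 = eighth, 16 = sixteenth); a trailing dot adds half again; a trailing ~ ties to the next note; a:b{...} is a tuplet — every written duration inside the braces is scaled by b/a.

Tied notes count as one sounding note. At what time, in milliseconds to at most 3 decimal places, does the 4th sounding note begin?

1. 0.0ms @ 0 + 131.195ms (3/7)
2. 131.195ms @ 3/7 + 131.195ms (3/7)
3. 262.391ms @ 6/7 + 131.195ms (3/7)
4. 393.586ms @ 9/7 + 131.195ms (3/7)
5. 524.781ms @ 12/7 + 131.195ms (3/7)
6. 655.977ms @ 15/7 + 131.195ms (3/7)
7. 787.172ms @ 18/7 + 131.195ms (3/7)

note 4 onset = 9/7b = 393.586ms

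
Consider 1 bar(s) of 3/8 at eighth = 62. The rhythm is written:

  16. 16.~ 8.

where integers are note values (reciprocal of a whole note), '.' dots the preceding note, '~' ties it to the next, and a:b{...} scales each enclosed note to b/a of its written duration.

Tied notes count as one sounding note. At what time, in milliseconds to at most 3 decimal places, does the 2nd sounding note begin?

1. 0.0ms @ 0 + 725.806ms (3/4)
2. 725.806ms @ 3/4 + 2177.419ms (9/4)

note 2 onset = 3/4b = 725.806ms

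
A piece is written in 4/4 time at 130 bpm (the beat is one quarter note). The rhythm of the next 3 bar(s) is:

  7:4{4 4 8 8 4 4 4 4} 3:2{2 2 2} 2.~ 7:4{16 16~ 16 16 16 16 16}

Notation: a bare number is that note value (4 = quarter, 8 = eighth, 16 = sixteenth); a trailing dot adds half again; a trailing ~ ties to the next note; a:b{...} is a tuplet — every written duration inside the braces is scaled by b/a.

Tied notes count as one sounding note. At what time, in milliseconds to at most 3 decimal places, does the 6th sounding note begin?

note 6 onset = 16/7b = 1054.945ms

1. 0.0ms @ 0 + 263.736ms (4/7)
2. 263.736ms @ 4/7 + 263.736ms (4/7)
3. 527.473ms @ 8/7 + 131.868ms (2/7)
4. 659.341ms @ 10/7 + 131.868ms (2/7)
5. 791.209ms @ 12/7 + 263.736ms (4/7)
6. 1054.945ms @ 16/7 + 263.736ms (4/7)
7. 1318.681ms @ 20/7 + 263.736ms (4/7)
8. 1582.418ms @ 24/7 + 263.736ms (4/7)
9. 1846.154ms @ 4 + 615.385ms (4/3)
10. 2461.538ms @ 16/3 + 615.385ms (4/3)
11. 3076.923ms @ 20/3 + 615.385ms (4/3)
12. 3692.308ms @ 8 + 1450.549ms (22/7)
13. 5142.857ms @ 78/7 + 131.868ms (2/7)
14. 5274.725ms @ 80/7 + 65.934ms (1/7)
15. 5340.659ms @ 81/7 + 65.934ms (1/7)
16. 5406.593ms @ 82/7 + 65.934ms (1/7)
17. 5472.527ms @ 83/7 + 65.934ms (1/7)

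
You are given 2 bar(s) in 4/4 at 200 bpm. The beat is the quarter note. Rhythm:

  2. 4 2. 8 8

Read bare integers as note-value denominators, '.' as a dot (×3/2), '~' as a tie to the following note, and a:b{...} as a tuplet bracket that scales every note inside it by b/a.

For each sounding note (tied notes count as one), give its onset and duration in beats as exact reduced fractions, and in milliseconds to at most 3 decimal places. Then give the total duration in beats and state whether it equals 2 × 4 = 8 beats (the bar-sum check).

1) 0.0ms=0b +900.0ms=3b
2) 900.0ms=3b +300.0ms=1b
3) 1200.0ms=4b +900.0ms=3b
4) 2100.0ms=7b +150.0ms=1/2b
5) 2250.0ms=15/2b +150.0ms=1/2b
Σ=8b of 8 (200bpm 4/4) — PASS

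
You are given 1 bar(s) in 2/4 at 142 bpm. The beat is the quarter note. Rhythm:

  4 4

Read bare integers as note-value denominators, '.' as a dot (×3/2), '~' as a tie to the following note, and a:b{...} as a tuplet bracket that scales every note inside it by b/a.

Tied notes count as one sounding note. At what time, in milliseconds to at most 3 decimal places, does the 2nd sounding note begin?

note 2 onset = 1b = 422.535ms

1. 0.0ms @ 0 + 422.535ms (1)
2. 422.535ms @ 1 + 422.535ms (1)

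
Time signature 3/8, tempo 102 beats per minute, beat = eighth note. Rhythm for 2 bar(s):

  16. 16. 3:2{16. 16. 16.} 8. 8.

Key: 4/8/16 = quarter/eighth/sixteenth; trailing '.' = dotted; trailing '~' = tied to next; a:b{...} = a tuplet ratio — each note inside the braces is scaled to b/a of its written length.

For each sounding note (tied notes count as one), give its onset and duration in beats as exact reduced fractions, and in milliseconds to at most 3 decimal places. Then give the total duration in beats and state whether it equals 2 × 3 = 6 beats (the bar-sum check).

1) 0.0ms=0b +441.176ms=3/4b
2) 441.176ms=3/4b +441.176ms=3/4b
3) 882.353ms=3/2b +294.118ms=1/2b
4) 1176.471ms=2b +294.118ms=1/2b
5) 1470.588ms=5/2b +294.118ms=1/2b
6) 1764.706ms=3b +882.353ms=3/2b
7) 2647.059ms=9/2b +882.353ms=3/2b
Σ=6b of 6 (102bpm 3/8) — PASS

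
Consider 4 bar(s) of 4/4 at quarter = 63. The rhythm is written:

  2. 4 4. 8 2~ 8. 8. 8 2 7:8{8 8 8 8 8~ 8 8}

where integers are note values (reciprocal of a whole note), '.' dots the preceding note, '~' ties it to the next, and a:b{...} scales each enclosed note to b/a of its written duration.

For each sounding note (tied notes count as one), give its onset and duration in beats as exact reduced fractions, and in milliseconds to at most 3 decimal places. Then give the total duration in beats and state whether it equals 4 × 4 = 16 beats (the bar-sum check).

1) 0.0ms=0b +2857.143ms=3b
2) 2857.143ms=3b +952.381ms=1b
3) 3809.524ms=4b +1428.571ms=3/2b
4) 5238.095ms=11/2b +476.19ms=1/2b
5) 5714.286ms=6b +2619.048ms=11/4b
6) 8333.333ms=35/4b +714.286ms=3/4b
7) 9047.619ms=19/2b +476.19ms=1/2b
8) 9523.81ms=10b +1904.762ms=2b
9) 11428.571ms=12b +544.218ms=4/7b
10) 11972.789ms=88/7b +544.218ms=4/7b
11) 12517.007ms=92/7b +544.218ms=4/7b
12) 13061.224ms=96/7b +544.218ms=4/7b
13) 13605.442ms=100/7b +1088.435ms=8/7b
14) 14693.878ms=108/7b +544.218ms=4/7b
Σ=16b of 16 (63bpm 4/4) — PASS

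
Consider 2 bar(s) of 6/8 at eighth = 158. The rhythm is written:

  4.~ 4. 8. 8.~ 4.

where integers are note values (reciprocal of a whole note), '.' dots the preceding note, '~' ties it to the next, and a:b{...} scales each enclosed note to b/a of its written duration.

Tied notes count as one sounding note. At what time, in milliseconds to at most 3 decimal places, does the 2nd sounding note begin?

note 2 onset = 6b = 2278.481ms

1. 0.0ms @ 0 + 2278.481ms (6)
2. 2278.481ms @ 6 + 569.62ms (3/2)
3. 2848.101ms @ 15/2 + 1708.861ms (9/2)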